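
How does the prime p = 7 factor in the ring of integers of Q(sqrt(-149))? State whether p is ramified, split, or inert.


K = Q(sqrt(-149)). Since d mod 4 = 3, disc(K) = -596.
Check p | disc: -596 mod 7 = 6.
p does not divide disc. Compute Legendre symbol (d/p):
5^((7-1)/2) mod 7 = -1
(d/p) = -1, so p is inert: (p) stays prime with e=1, f=2, g=1.
Therefore p is inert.

inert


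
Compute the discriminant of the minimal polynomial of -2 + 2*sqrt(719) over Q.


The element -2 + 2*sqrt(719) has minimal polynomial:
x^2 + 4*x - 2872
Discriminant = (4)^2 - 4*(-2872)
= 16 + 11488
= 11504

11504


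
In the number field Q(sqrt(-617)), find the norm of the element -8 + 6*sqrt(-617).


N(a + b*sqrt(d)) = a^2 - d*b^2
= (-8)^2 - (-617)*(6)^2
= 64 + 22212
= 22276

22276


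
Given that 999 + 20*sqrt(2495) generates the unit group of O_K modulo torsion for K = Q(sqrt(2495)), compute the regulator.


epsilon = 999 + 20*sqrt(2495)
= 1997.9995
R = ln(1997.9995)
= 7.5999

7.5999


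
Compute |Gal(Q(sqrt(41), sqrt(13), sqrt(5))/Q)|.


The 3 square roots of distinct primes are multiplicatively independent over Q,
so [K:Q] = 2^3 and Gal(K/Q) is isomorphic to (Z/2Z)^3.
|Gal| = 2^3 = 8

8


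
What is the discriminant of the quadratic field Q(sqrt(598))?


For K = Q(sqrt(d)) with d squarefree: disc(K) = d if d = 1 mod 4, and disc(K) = 4d if d = 2 or 3 mod 4.
Here d = 598, and d mod 4 = 2.
d = 2 mod 4, not 1 (O_K = Z[sqrt(d)]), so disc(K) = 4d = 4 * (598) = 2392

2392


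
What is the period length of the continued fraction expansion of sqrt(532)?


Run the CF algorithm for sqrt(532).
a_0 = floor(sqrt(532)) = 23; set m_0=0, q_0=1.
Recurrence: m' = q*a - m,  q' = (d - m'^2)/q,  a' = floor((a_0 + m')/q').
  step 1: m=23, q=3, a=15
  step 2: m=22, q=16, a=2
  step 3: m=10, q=27, a=1
  step 4: m=17, q=9, a=4
  step 5: m=19, q=19, a=2
  step 6: m=19, q=9, a=4
  step 7: m=17, q=27, a=1
  step 8: m=10, q=16, a=2
  step 9: m=22, q=3, a=15
  step 10: m=23, q=1, a=46
a_10 = 2*a_0 = 46, so the period closes here.
sqrt(532) = [23; 15, 2, 1, 4, 2, 4, 1, 2, 15, 46]
Period length = 10

10


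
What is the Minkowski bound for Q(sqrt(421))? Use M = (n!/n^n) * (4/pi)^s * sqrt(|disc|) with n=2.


d = 421, d mod 4 = 1, so disc(K) = d = 421; |disc(K)| = 421
Real quadratic field, so n = 2, s = r2 = 0, r1 = 2
M = (n!/n^n) * (4/pi)^s * sqrt(|disc(K)|) = (2!/2^2) * (4/pi)^0 * sqrt(421)
= 0.5 * 1.000000 * 20.518285
= 10.2591

10.2591


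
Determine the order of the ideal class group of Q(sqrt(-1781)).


K = Q(sqrt(-1781)). d mod 4 = 3, so D = disc(K) = 4d = -7124
h(K) equals the number of primitive reduced positive-definite forms (a, b, c) = a*x^2 + b*x*y + c*y^2 with b^2 - 4ac = D,
where reduced means |b| <= a <= c, with b >= 0 whenever |b| = a or a = c, and primitive means gcd(a, b, c) = 1.
Reduced forces 3a^2 <= |D| = 7124, so 1 <= a <= 48; b must have the parity of D, and c = (b^2 - D)/(4a) must be an integer >= a.
Enumerate a = 1..48, b in [-a, a]:
  a=1: (1, 0, 1781)  [1]
  a=2: (2, 2, 891)  [1]
  a=3: (3, -2, 594), (3, 2, 594)  [2]
  a=4: none
  a=5: (5, -4, 357), (5, 4, 357)  [2]
  a=6: (6, -2, 297), (6, 2, 297)  [2]
  a=7: (7, -4, 255), (7, 4, 255)  [2]
  a=8: none
  a=9: (9, -2, 198), (9, 2, 198)  [2]
  a=10: (10, -6, 179), (10, 6, 179)  [2]
  a=11: (11, -2, 162), (11, 2, 162)  [2]
  a=12: none
  a=13: (13, 0, 137)  [1]
  a=14: (14, -10, 129), (14, 10, 129)  [2]
  a=15: (15, -14, 122), (15, -4, 119), (15, 4, 119), (15, 14, 122)  [4]
  a=16: none
  a=17: (17, -4, 105), (17, 4, 105)  [2]
  a=18: (18, -2, 99), (18, 2, 99)  [2]
  a=19: (19, -18, 98), (19, 18, 98)  [2]
  a=20: none
  a=21: (21, -10, 86), (21, -4, 85), (21, 4, 85), (21, 10, 86)  [4]
  a=22: (22, -2, 81), (22, 2, 81)  [2]
  a=23: (23, -12, 79), (23, 12, 79)  [2]
  a=24: none
  a=25: (25, -24, 77), (25, 24, 77)  [2]
  a=26: (26, 26, 75)  [1]
  a=27: (27, -2, 66), (27, 2, 66)  [2]
  a=28..29: none
  a=30: (30, -26, 65), (30, -14, 61), (30, 14, 61), (30, 26, 65)  [4]
  a=31..32: none
  a=33: (33, -20, 57), (33, -2, 54), (33, 2, 54), (33, 20, 57)  [4]
  a=34: (34, -30, 59), (34, 30, 59)  [2]
  a=35: (35, -24, 55), (35, -4, 51), (35, 4, 51), (35, 24, 55)  [4]
  a=36..37: none
  a=38: (38, -18, 49), (38, 18, 49)  [2]
  a=39: (39, -26, 50), (39, 26, 50)  [2]
  a=40: none
  a=41: (41, -16, 45), (41, 16, 45)  [2]
  a=42: (42, -38, 51), (42, -10, 43), (42, 10, 43), (42, 38, 51)  [4]
  a=43..44: none
  a=45: (45, -34, 46), (45, 34, 46)  [2]
  a=46..48: none
Total reduced forms: 1 + 1 + 2 + 2 + 2 + 2 + 2 + 2 + 2 + 1 + 2 + 4 + 2 + 2 + 2 + 4 + 2 + 2 + 2 + 1 + 2 + 4 + 4 + 2 + 4 + 2 + 2 + 2 + 4 + 2 = 68
h = 68

68


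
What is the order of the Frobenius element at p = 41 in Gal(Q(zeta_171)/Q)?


The Frobenius at p in Gal(Q(zeta_n)/Q) = (Z/nZ)* is the class of p, so its order is ord_171(41), the smallest k >= 1 with 41^k = 1 mod 171.
n = 171 = 3^2 * 19, phi(171) = 108; the order divides phi(n).
Divisors of 108: 1, 2, 3, 4, 6, 9, 12, 18, 27, 36, 54, 108
Repeated squaring mod 171: 41^1 = 41, 41^2 = 142, 41^4 = 157, 41^8 = 25, 41^16 = 112, 41^32 = 61, 41^64 = 130
Test divisors in increasing order:
  k=1: 41^1 = 41 mod 171
  k=2: 41^2 = 142 mod 171
  k=3: 41^3 = 142 * 41 = 8 mod 171
  k=4: 41^4 = 157 mod 171
  k=6: 41^6 = 157 * 142 = 64 mod 171
  k=9: 41^9 = 25 * 41 = 170 mod 171
  k=12: 41^12 = 25 * 157 = 163 mod 171
  k=18: 41^18 = 112 * 142 = 1 mod 171  <- first divisor giving 1
Order = 18

18


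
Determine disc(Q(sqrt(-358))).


For K = Q(sqrt(d)) with d squarefree: disc(K) = d if d = 1 mod 4, and disc(K) = 4d if d = 2 or 3 mod 4.
Here d = -358, and d mod 4 = 2.
d = 2 mod 4, not 1 (O_K = Z[sqrt(d)]), so disc(K) = 4d = 4 * (-358) = -1432

-1432


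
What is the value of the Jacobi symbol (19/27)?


Compute (19/27) via quadratic reciprocity:
  reciprocity: (19/27) -> -(27/19)
  reduce: (8/19)
  pull out 2: (2/19) = -1  (since 19 mod 8 = 3)
  pull out 2: (2/19) = -1  (since 19 mod 8 = 3)
  pull out 2: (2/19) = -1  (since 19 mod 8 = 3)
  (1/19) = 1
Product of signs = 1

1


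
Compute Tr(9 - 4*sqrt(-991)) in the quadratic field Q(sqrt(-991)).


Tr(a + b*sqrt(d)) = (a + b*sqrt(d)) + (a - b*sqrt(d)) = 2a
= 2 * (9)
= 18

18


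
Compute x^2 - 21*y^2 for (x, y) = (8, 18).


x^2 - d*y^2
= 8^2 - 21*18^2
= 64 - 6804
= -6740

-6740


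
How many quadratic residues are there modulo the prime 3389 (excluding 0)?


For prime p, the number of non-zero quadratic residues is (p-1)/2.
= (3389-1)/2
= 1694

1694


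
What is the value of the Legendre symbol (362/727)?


p = 727 is prime, so compute (362/727) with the reciprocity algorithm (Jacobi-symbol steps: pull out 2s via (2/n), flip via reciprocity, reduce):
  pull out 2: (2/727) = +1  (since 727 mod 8 = 7)
  reciprocity: (181/727) -> +(727/181)
  reduce: (3/181)
  reciprocity: (3/181) -> +(181/3)
  reduce: (1/3)
  (1/3) = 1
Product of signs = 1
(362/727) = 1

1


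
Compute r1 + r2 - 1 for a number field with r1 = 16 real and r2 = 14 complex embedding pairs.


By Dirichlet's unit theorem:
rank = r1 + r2 - 1
= 16 + 14 - 1
= 29

29


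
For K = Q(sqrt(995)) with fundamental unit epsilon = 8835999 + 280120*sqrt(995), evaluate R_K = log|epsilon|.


epsilon = 8835999 + 280120*sqrt(995)
= 1.7672e+07
R = ln(1.7672e+07)
= 16.6875

16.6875


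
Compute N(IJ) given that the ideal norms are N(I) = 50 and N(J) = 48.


N(IJ) = N(I) * N(J)
= 50 * 48
= 2400

2400


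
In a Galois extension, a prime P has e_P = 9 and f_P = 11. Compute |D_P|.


|D_P| = e * f
= 9 * 11
= 99

99


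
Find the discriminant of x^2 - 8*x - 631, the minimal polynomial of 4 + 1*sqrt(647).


The element 4 + 1*sqrt(647) has minimal polynomial:
x^2 - 8*x - 631
Discriminant = (-8)^2 - 4*(-631)
= 64 + 2524
= 2588

2588


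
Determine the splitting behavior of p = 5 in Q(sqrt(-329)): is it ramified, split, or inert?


K = Q(sqrt(-329)). Since d mod 4 = 3, disc(K) = -1316.
Check p | disc: -1316 mod 5 = 4.
p does not divide disc. Compute Legendre symbol (d/p):
1^((5-1)/2) mod 5 = 1
(d/p) = 1, so p splits: (p) = P*P' with e=1, f=1, g=2.
Therefore p is split.

split


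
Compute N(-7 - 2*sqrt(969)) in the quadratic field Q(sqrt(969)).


N(a + b*sqrt(d)) = a^2 - d*b^2
= (-7)^2 - (969)*(-2)^2
= 49 - 3876
= -3827

-3827


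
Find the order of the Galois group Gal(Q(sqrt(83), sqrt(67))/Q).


The 2 square roots of distinct primes are multiplicatively independent over Q,
so [K:Q] = 2^2 and Gal(K/Q) is isomorphic to (Z/2Z)^2.
|Gal| = 2^2 = 4

4


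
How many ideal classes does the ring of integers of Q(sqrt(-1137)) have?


K = Q(sqrt(-1137)). d mod 4 = 3, so D = disc(K) = 4d = -4548
h(K) equals the number of primitive reduced positive-definite forms (a, b, c) = a*x^2 + b*x*y + c*y^2 with b^2 - 4ac = D,
where reduced means |b| <= a <= c, with b >= 0 whenever |b| = a or a = c, and primitive means gcd(a, b, c) = 1.
Reduced forces 3a^2 <= |D| = 4548, so 1 <= a <= 38; b must have the parity of D, and c = (b^2 - D)/(4a) must be an integer >= a.
Enumerate a = 1..38, b in [-a, a]:
  a=1: (1, 0, 1137)  [1]
  a=2: (2, 2, 569)  [1]
  a=3: (3, 0, 379)  [1]
  a=4..5: none
  a=6: (6, 6, 191)  [1]
  a=7: (7, -4, 163), (7, 4, 163)  [2]
  a=8..13: none
  a=14: (14, -10, 83), (14, 10, 83)  [2]
  a=15..16: none
  a=17: (17, -12, 69), (17, 12, 69)  [2]
  a=18..20: none
  a=21: (21, -18, 58), (21, 18, 58)  [2]
  a=22: none
  a=23: (23, -12, 51), (23, 12, 51)  [2]
  a=24..28: none
  a=29: (29, -18, 42), (29, 18, 42)  [2]
  a=30: none
  a=31: (31, -28, 43), (31, 28, 43)  [2]
  a=32..33: none
  a=34: (34, -22, 37), (34, 22, 37)  [2]
  a=35..38: none
Total reduced forms: 1 + 1 + 1 + 1 + 2 + 2 + 2 + 2 + 2 + 2 + 2 + 2 = 20
h = 20

20


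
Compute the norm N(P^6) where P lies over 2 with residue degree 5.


N(P^a) = p^(a*f)
= 2^(6*5)
= 2^30
= 1073741824

1073741824


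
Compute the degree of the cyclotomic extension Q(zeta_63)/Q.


The degree equals Euler's totient phi(63).
63 = 3^2 * 7
phi(63) = 36

36


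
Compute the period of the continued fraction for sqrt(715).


Run the CF algorithm for sqrt(715).
a_0 = floor(sqrt(715)) = 26; set m_0=0, q_0=1.
Recurrence: m' = q*a - m,  q' = (d - m'^2)/q,  a' = floor((a_0 + m')/q').
  step 1: m=26, q=39, a=1
  step 2: m=13, q=14, a=2
  step 3: m=15, q=35, a=1
  step 4: m=20, q=9, a=5
  step 5: m=25, q=10, a=5
  step 6: m=25, q=9, a=5
  step 7: m=20, q=35, a=1
  step 8: m=15, q=14, a=2
  step 9: m=13, q=39, a=1
  step 10: m=26, q=1, a=52
a_10 = 2*a_0 = 52, so the period closes here.
sqrt(715) = [26; 1, 2, 1, 5, 5, 5, 1, 2, 1, 52]
Period length = 10

10


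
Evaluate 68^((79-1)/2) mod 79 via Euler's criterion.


p = 79 is prime and the exponent is (p-1)/2 = 39, so by Euler's criterion 68^39 = (68/79) = +1 or -1 mod 79.
Compute by square-and-multiply:
  39 = 32 + 4 + 2 + 1 (binary 100111)
  Repeated squaring mod 79: 68^1 = 68, 68^2 = 42, 68^4 = 26, 68^8 = 44, 68^16 = 40, 68^32 = 20
  68^39 = 68^32 * 68^4 * 68^2 * 68^1 = 20 * 26 * 42 * 68 mod 79
    20 * 26 = 520 = 46 mod 79
    46 * 42 = 1932 = 36 mod 79
    36 * 68 = 2448 = 78 mod 79
  68^39 = 78 mod 79
Result 78 = p - 1 = -1 mod 79: 68 is a quadratic non-residue mod 79. As a residue in [0, p-1] the value is 78.
68^39 mod 79 = 78

78


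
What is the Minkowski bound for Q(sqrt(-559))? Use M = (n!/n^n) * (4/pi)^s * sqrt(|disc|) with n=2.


d = -559, d mod 4 = 1, so disc(K) = d = -559; |disc(K)| = 559
Imaginary quadratic field, so n = 2, s = r2 = 1, r1 = 0
M = (n!/n^n) * (4/pi)^s * sqrt(|disc(K)|) = (2!/2^2) * (4/pi)^1 * sqrt(559)
= 0.5 * 1.273240 * 23.643181
= 15.0517

15.0517


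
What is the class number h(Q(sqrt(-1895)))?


K = Q(sqrt(-1895)). d mod 4 = 1, so D = disc(K) = d = -1895
h(K) equals the number of primitive reduced positive-definite forms (a, b, c) = a*x^2 + b*x*y + c*y^2 with b^2 - 4ac = D,
where reduced means |b| <= a <= c, with b >= 0 whenever |b| = a or a = c, and primitive means gcd(a, b, c) = 1.
Reduced forces 3a^2 <= |D| = 1895, so 1 <= a <= 25; b must have the parity of D, and c = (b^2 - D)/(4a) must be an integer >= a.
Enumerate a = 1..25, b in [-a, a]:
  a=1: (1, 1, 474)  [1]
  a=2: (2, -1, 237), (2, 1, 237)  [2]
  a=3: (3, -1, 158), (3, 1, 158)  [2]
  a=4: (4, -3, 119), (4, 3, 119)  [2]
  a=5: (5, 5, 96)  [1]
  a=6: (6, -5, 80), (6, -1, 79), (6, 1, 79), (6, 5, 80)  [4]
  a=7: (7, -3, 68), (7, 3, 68)  [2]
  a=8: (8, -5, 60), (8, 5, 60)  [2]
  a=9: (9, -7, 54), (9, 7, 54)  [2]
  a=10: (10, -5, 48), (10, 5, 48)  [2]
  a=11: none
  a=12: (12, -11, 42), (12, -5, 40), (12, 5, 40), (12, 11, 42)  [4]
  a=13: (13, -9, 38), (13, 9, 38)  [2]
  a=14: (14, -11, 36), (14, -3, 34), (14, 3, 34), (14, 11, 36)  [4]
  a=15: (15, -5, 32), (15, 5, 32)  [2]
  a=16: (16, -5, 30), (16, 5, 30)  [2]
  a=17: (17, -3, 28), (17, 3, 28)  [2]
  a=18: (18, -11, 28), (18, -7, 27), (18, 7, 27), (18, 11, 28)  [4]
  a=19: (19, -9, 26), (19, 9, 26)  [2]
  a=20: (20, -5, 24), (20, 5, 24)  [2]
  a=21: (21, -17, 26), (21, -11, 24), (21, 11, 24), (21, 17, 26)  [4]
  a=22..25: none
Total reduced forms: 1 + 2 + 2 + 2 + 1 + 4 + 2 + 2 + 2 + 2 + 4 + 2 + 4 + 2 + 2 + 2 + 4 + 2 + 2 + 4 = 48
h = 48

48


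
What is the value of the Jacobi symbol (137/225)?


Compute (137/225) via quadratic reciprocity:
  reciprocity: (137/225) -> +(225/137)
  reduce: (88/137)
  pull out 2: (2/137) = +1  (since 137 mod 8 = 1)
  pull out 2: (2/137) = +1  (since 137 mod 8 = 1)
  pull out 2: (2/137) = +1  (since 137 mod 8 = 1)
  reciprocity: (11/137) -> +(137/11)
  reduce: (5/11)
  reciprocity: (5/11) -> +(11/5)
  reduce: (1/5)
  (1/5) = 1
Product of signs = 1

1


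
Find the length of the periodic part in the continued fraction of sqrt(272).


Run the CF algorithm for sqrt(272).
a_0 = floor(sqrt(272)) = 16; set m_0=0, q_0=1.
Recurrence: m' = q*a - m,  q' = (d - m'^2)/q,  a' = floor((a_0 + m')/q').
  step 1: m=16, q=16, a=2
  step 2: m=16, q=1, a=32
a_2 = 2*a_0 = 32, so the period closes here.
sqrt(272) = [16; 2, 32]
Period length = 2

2


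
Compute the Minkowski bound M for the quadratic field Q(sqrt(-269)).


d = -269, d mod 4 = 3, so disc(K) = 4d = -1076; |disc(K)| = 1076
Imaginary quadratic field, so n = 2, s = r2 = 1, r1 = 0
M = (n!/n^n) * (4/pi)^s * sqrt(|disc(K)|) = (2!/2^2) * (4/pi)^1 * sqrt(1076)
= 0.5 * 1.273240 * 32.802439
= 20.8827

20.8827


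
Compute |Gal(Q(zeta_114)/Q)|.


|Gal(Q(zeta_114)/Q)| = phi(114)
= 36

36


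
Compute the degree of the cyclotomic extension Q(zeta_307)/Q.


The degree equals Euler's totient phi(307).
307 = 307
phi(307) = 306

306


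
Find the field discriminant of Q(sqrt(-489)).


For K = Q(sqrt(d)) with d squarefree: disc(K) = d if d = 1 mod 4, and disc(K) = 4d if d = 2 or 3 mod 4.
Here d = -489, and d mod 4 = 3.
d = 3 mod 4, not 1 (O_K = Z[sqrt(d)]), so disc(K) = 4d = 4 * (-489) = -1956

-1956


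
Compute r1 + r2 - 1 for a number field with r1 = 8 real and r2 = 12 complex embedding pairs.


By Dirichlet's unit theorem:
rank = r1 + r2 - 1
= 8 + 12 - 1
= 19

19


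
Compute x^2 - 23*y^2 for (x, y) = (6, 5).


x^2 - d*y^2
= 6^2 - 23*5^2
= 36 - 575
= -539

-539


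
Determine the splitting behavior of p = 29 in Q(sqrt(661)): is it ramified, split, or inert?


K = Q(sqrt(661)). Since d mod 4 = 1, disc(K) = 661.
Check p | disc: 661 mod 29 = 23.
p does not divide disc. Compute Legendre symbol (d/p):
23^((29-1)/2) mod 29 = 1
(d/p) = 1, so p splits: (p) = P*P' with e=1, f=1, g=2.
Therefore p is split.

split


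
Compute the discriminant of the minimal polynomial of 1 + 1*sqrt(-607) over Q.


The element 1 + 1*sqrt(-607) has minimal polynomial:
x^2 - 2*x + 608
Discriminant = (-2)^2 - 4*(608)
= 4 - 2432
= -2428

-2428


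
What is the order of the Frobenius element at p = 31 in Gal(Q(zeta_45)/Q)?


The Frobenius at p in Gal(Q(zeta_n)/Q) = (Z/nZ)* is the class of p, so its order is ord_45(31), the smallest k >= 1 with 31^k = 1 mod 45.
n = 45 = 3^2 * 5, phi(45) = 24; the order divides phi(n).
Divisors of 24: 1, 2, 3, 4, 6, 8, 12, 24
Repeated squaring mod 45: 31^1 = 31, 31^2 = 16, 31^4 = 31, 31^8 = 16, 31^16 = 31
Test divisors in increasing order:
  k=1: 31^1 = 31 mod 45
  k=2: 31^2 = 16 mod 45
  k=3: 31^3 = 16 * 31 = 1 mod 45  <- first divisor giving 1
Order = 3

3


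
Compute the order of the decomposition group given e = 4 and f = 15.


|D_P| = e * f
= 4 * 15
= 60

60


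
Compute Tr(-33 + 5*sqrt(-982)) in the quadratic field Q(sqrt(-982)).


Tr(a + b*sqrt(d)) = (a + b*sqrt(d)) + (a - b*sqrt(d)) = 2a
= 2 * (-33)
= -66

-66


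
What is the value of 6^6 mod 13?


p = 13 is prime and the exponent is (p-1)/2 = 6, so by Euler's criterion 6^6 = (6/13) = +1 or -1 mod 13.
Compute by square-and-multiply:
  6 = 4 + 2 (binary 110)
  Repeated squaring mod 13: 6^1 = 6, 6^2 = 10, 6^4 = 9
  6^6 = 6^4 * 6^2 = 9 * 10 mod 13
    9 * 10 = 90 = 12 mod 13
  6^6 = 12 mod 13
Result 12 = p - 1 = -1 mod 13: 6 is a quadratic non-residue mod 13. As a residue in [0, p-1] the value is 12.
6^6 mod 13 = 12

12


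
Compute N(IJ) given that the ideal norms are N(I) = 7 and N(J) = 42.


N(IJ) = N(I) * N(J)
= 7 * 42
= 294

294


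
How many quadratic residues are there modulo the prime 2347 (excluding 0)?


For prime p, the number of non-zero quadratic residues is (p-1)/2.
= (2347-1)/2
= 1173

1173


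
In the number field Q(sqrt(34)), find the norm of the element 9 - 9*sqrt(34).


N(a + b*sqrt(d)) = a^2 - d*b^2
= (9)^2 - (34)*(-9)^2
= 81 - 2754
= -2673

-2673


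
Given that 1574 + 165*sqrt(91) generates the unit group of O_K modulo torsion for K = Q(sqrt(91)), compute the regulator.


epsilon = 1574 + 165*sqrt(91)
= 3147.9997
R = ln(3147.9997)
= 8.0545

8.0545


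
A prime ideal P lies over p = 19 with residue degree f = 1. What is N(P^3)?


N(P^a) = p^(a*f)
= 19^(3*1)
= 19^3
= 6859

6859


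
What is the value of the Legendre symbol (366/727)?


p = 727 is prime, so compute (366/727) with the reciprocity algorithm (Jacobi-symbol steps: pull out 2s via (2/n), flip via reciprocity, reduce):
  pull out 2: (2/727) = +1  (since 727 mod 8 = 7)
  reciprocity: (183/727) -> -(727/183)
  reduce: (178/183)
  pull out 2: (2/183) = +1  (since 183 mod 8 = 7)
  reciprocity: (89/183) -> +(183/89)
  reduce: (5/89)
  reciprocity: (5/89) -> +(89/5)
  reduce: (4/5)
  pull out 2: (2/5) = -1  (since 5 mod 8 = 5)
  pull out 2: (2/5) = -1  (since 5 mod 8 = 5)
  (1/5) = 1
Product of signs = -1
(366/727) = -1

-1


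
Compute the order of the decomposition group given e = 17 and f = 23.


|D_P| = e * f
= 17 * 23
= 391

391


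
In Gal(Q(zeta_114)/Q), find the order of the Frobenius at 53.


The Frobenius at p in Gal(Q(zeta_n)/Q) = (Z/nZ)* is the class of p, so its order is ord_114(53), the smallest k >= 1 with 53^k = 1 mod 114.
n = 114 = 2 * 3 * 19, phi(114) = 36; the order divides phi(n).
Divisors of 36: 1, 2, 3, 4, 6, 9, 12, 18, 36
Repeated squaring mod 114: 53^1 = 53, 53^2 = 73, 53^4 = 85, 53^8 = 43, 53^16 = 25, 53^32 = 55
Test divisors in increasing order:
  k=1: 53^1 = 53 mod 114
  k=2: 53^2 = 73 mod 114
  k=3: 53^3 = 73 * 53 = 107 mod 114
  k=4: 53^4 = 85 mod 114
  k=6: 53^6 = 85 * 73 = 49 mod 114
  k=9: 53^9 = 43 * 53 = 113 mod 114
  k=12: 53^12 = 43 * 85 = 7 mod 114
  k=18: 53^18 = 25 * 73 = 1 mod 114  <- first divisor giving 1
Order = 18

18


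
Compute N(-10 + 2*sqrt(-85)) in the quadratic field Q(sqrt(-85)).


N(a + b*sqrt(d)) = a^2 - d*b^2
= (-10)^2 - (-85)*(2)^2
= 100 + 340
= 440

440


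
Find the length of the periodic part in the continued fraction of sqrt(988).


Run the CF algorithm for sqrt(988).
a_0 = floor(sqrt(988)) = 31; set m_0=0, q_0=1.
Recurrence: m' = q*a - m,  q' = (d - m'^2)/q,  a' = floor((a_0 + m')/q').
  step 1: m=31, q=27, a=2
  step 2: m=23, q=17, a=3
  step 3: m=28, q=12, a=4
  step 4: m=20, q=49, a=1
  step 5: m=29, q=3, a=20
  step 6: m=31, q=9, a=6
  step 7: m=23, q=51, a=1
  step 8: m=28, q=4, a=14
  step 9: m=28, q=51, a=1
  step 10: m=23, q=9, a=6
  step 11: m=31, q=3, a=20
  step 12: m=29, q=49, a=1
  step 13: m=20, q=12, a=4
  step 14: m=28, q=17, a=3
  step 15: m=23, q=27, a=2
  step 16: m=31, q=1, a=62
a_16 = 2*a_0 = 62, so the period closes here.
sqrt(988) = [31; 2, 3, 4, 1, 20, 6, 1, 14, 1, 6, 20, 1, 4, 3, 2, 62]
Period length = 16

16


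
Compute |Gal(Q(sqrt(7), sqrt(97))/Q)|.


The 2 square roots of distinct primes are multiplicatively independent over Q,
so [K:Q] = 2^2 and Gal(K/Q) is isomorphic to (Z/2Z)^2.
|Gal| = 2^2 = 4

4


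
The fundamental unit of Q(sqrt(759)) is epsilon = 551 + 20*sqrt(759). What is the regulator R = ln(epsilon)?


epsilon = 551 + 20*sqrt(759)
= 1101.9991
R = ln(1101.9991)
= 7.0049

7.0049


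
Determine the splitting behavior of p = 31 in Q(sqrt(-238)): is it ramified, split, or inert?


K = Q(sqrt(-238)). Since d mod 4 = 2, disc(K) = -952.
Check p | disc: -952 mod 31 = 9.
p does not divide disc. Compute Legendre symbol (d/p):
10^((31-1)/2) mod 31 = 1
(d/p) = 1, so p splits: (p) = P*P' with e=1, f=1, g=2.
Therefore p is split.

split


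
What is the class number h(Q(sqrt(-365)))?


K = Q(sqrt(-365)). d mod 4 = 3, so D = disc(K) = 4d = -1460
h(K) equals the number of primitive reduced positive-definite forms (a, b, c) = a*x^2 + b*x*y + c*y^2 with b^2 - 4ac = D,
where reduced means |b| <= a <= c, with b >= 0 whenever |b| = a or a = c, and primitive means gcd(a, b, c) = 1.
Reduced forces 3a^2 <= |D| = 1460, so 1 <= a <= 22; b must have the parity of D, and c = (b^2 - D)/(4a) must be an integer >= a.
Enumerate a = 1..22, b in [-a, a]:
  a=1: (1, 0, 365)  [1]
  a=2: (2, 2, 183)  [1]
  a=3: (3, -2, 122), (3, 2, 122)  [2]
  a=4: none
  a=5: (5, 0, 73)  [1]
  a=6: (6, -2, 61), (6, 2, 61)  [2]
  a=7..8: none
  a=9: (9, -4, 41), (9, 4, 41)  [2]
  a=10: (10, 10, 39)  [1]
  a=11: (11, -6, 34), (11, 6, 34)  [2]
  a=12: none
  a=13: (13, -10, 30), (13, 10, 30)  [2]
  a=14: none
  a=15: (15, -10, 26), (15, 10, 26)  [2]
  a=16: none
  a=17: (17, -6, 22), (17, 6, 22)  [2]
  a=18: (18, -14, 23), (18, 14, 23)  [2]
  a=19..22: none
Total reduced forms: 1 + 1 + 2 + 1 + 2 + 2 + 1 + 2 + 2 + 2 + 2 + 2 = 20
h = 20

20


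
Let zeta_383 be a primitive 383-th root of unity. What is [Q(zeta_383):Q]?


The degree equals Euler's totient phi(383).
383 = 383
phi(383) = 382

382


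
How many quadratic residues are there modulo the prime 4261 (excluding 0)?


For prime p, the number of non-zero quadratic residues is (p-1)/2.
= (4261-1)/2
= 2130

2130


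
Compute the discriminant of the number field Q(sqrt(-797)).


For K = Q(sqrt(d)) with d squarefree: disc(K) = d if d = 1 mod 4, and disc(K) = 4d if d = 2 or 3 mod 4.
Here d = -797, and d mod 4 = 3.
d = 3 mod 4, not 1 (O_K = Z[sqrt(d)]), so disc(K) = 4d = 4 * (-797) = -3188

-3188


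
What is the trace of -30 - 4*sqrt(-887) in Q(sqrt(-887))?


Tr(a + b*sqrt(d)) = (a + b*sqrt(d)) + (a - b*sqrt(d)) = 2a
= 2 * (-30)
= -60

-60


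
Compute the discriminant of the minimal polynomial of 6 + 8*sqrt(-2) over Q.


The element 6 + 8*sqrt(-2) has minimal polynomial:
x^2 - 12*x + 164
Discriminant = (-12)^2 - 4*(164)
= 144 - 656
= -512

-512


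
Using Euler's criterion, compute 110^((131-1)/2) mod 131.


p = 131 is prime and the exponent is (p-1)/2 = 65, so by Euler's criterion 110^65 = (110/131) = +1 or -1 mod 131.
Compute by square-and-multiply:
  65 = 64 + 1 (binary 1000001)
  Repeated squaring mod 131: 110^1 = 110, 110^2 = 48, 110^4 = 77, 110^8 = 34, 110^16 = 108, 110^32 = 5, 110^64 = 25
  110^65 = 110^64 * 110^1 = 25 * 110 mod 131
    25 * 110 = 2750 = 130 mod 131
  110^65 = 130 mod 131
Result 130 = p - 1 = -1 mod 131: 110 is a quadratic non-residue mod 131. As a residue in [0, p-1] the value is 130.
110^65 mod 131 = 130

130


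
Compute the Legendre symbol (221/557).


p = 557 is prime, so compute (221/557) with the reciprocity algorithm (Jacobi-symbol steps: pull out 2s via (2/n), flip via reciprocity, reduce):
  reciprocity: (221/557) -> +(557/221)
  reduce: (115/221)
  reciprocity: (115/221) -> +(221/115)
  reduce: (106/115)
  pull out 2: (2/115) = -1  (since 115 mod 8 = 3)
  reciprocity: (53/115) -> +(115/53)
  reduce: (9/53)
  reciprocity: (9/53) -> +(53/9)
  reduce: (8/9)
  pull out 2: (2/9) = +1  (since 9 mod 8 = 1)
  pull out 2: (2/9) = +1  (since 9 mod 8 = 1)
  pull out 2: (2/9) = +1  (since 9 mod 8 = 1)
  (1/9) = 1
Product of signs = -1
(221/557) = -1

-1


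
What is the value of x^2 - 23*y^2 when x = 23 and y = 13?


x^2 - d*y^2
= 23^2 - 23*13^2
= 529 - 3887
= -3358

-3358


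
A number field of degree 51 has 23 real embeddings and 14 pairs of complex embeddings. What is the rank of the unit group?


By Dirichlet's unit theorem:
rank = r1 + r2 - 1
= 23 + 14 - 1
= 36

36


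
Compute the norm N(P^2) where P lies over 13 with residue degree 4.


N(P^a) = p^(a*f)
= 13^(2*4)
= 13^8
= 815730721

815730721


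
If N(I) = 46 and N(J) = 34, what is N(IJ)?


N(IJ) = N(I) * N(J)
= 46 * 34
= 1564

1564


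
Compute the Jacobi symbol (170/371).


Compute (170/371) via quadratic reciprocity:
  pull out 2: (2/371) = -1  (since 371 mod 8 = 3)
  reciprocity: (85/371) -> +(371/85)
  reduce: (31/85)
  reciprocity: (31/85) -> +(85/31)
  reduce: (23/31)
  reciprocity: (23/31) -> -(31/23)
  reduce: (8/23)
  pull out 2: (2/23) = +1  (since 23 mod 8 = 7)
  pull out 2: (2/23) = +1  (since 23 mod 8 = 7)
  pull out 2: (2/23) = +1  (since 23 mod 8 = 7)
  (1/23) = 1
Product of signs = 1

1


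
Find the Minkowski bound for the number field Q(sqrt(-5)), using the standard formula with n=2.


d = -5, d mod 4 = 3, so disc(K) = 4d = -20; |disc(K)| = 20
Imaginary quadratic field, so n = 2, s = r2 = 1, r1 = 0
M = (n!/n^n) * (4/pi)^s * sqrt(|disc(K)|) = (2!/2^2) * (4/pi)^1 * sqrt(20)
= 0.5 * 1.273240 * 4.472136
= 2.8471

2.8471


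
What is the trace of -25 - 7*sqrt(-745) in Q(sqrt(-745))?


Tr(a + b*sqrt(d)) = (a + b*sqrt(d)) + (a - b*sqrt(d)) = 2a
= 2 * (-25)
= -50

-50


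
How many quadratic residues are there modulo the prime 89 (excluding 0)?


For prime p, the number of non-zero quadratic residues is (p-1)/2.
= (89-1)/2
= 44

44


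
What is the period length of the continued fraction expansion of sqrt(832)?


Run the CF algorithm for sqrt(832).
a_0 = floor(sqrt(832)) = 28; set m_0=0, q_0=1.
Recurrence: m' = q*a - m,  q' = (d - m'^2)/q,  a' = floor((a_0 + m')/q').
  step 1: m=28, q=48, a=1
  step 2: m=20, q=9, a=5
  step 3: m=25, q=23, a=2
  step 4: m=21, q=17, a=2
  step 5: m=13, q=39, a=1
  step 6: m=26, q=4, a=13
  step 7: m=26, q=39, a=1
  step 8: m=13, q=17, a=2
  step 9: m=21, q=23, a=2
  step 10: m=25, q=9, a=5
  step 11: m=20, q=48, a=1
  step 12: m=28, q=1, a=56
a_12 = 2*a_0 = 56, so the period closes here.
sqrt(832) = [28; 1, 5, 2, 2, 1, 13, 1, 2, 2, 5, 1, 56]
Period length = 12

12


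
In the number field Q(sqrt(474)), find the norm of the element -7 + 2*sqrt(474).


N(a + b*sqrt(d)) = a^2 - d*b^2
= (-7)^2 - (474)*(2)^2
= 49 - 1896
= -1847

-1847


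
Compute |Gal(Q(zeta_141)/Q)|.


|Gal(Q(zeta_141)/Q)| = phi(141)
= 92

92


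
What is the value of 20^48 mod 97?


p = 97 is prime and the exponent is (p-1)/2 = 48, so by Euler's criterion 20^48 = (20/97) = +1 or -1 mod 97.
Compute by square-and-multiply:
  48 = 32 + 16 (binary 110000)
  Repeated squaring mod 97: 20^1 = 20, 20^2 = 12, 20^4 = 47, 20^8 = 75, 20^16 = 96, 20^32 = 1
  20^48 = 20^32 * 20^16 = 1 * 96 mod 97
    1 * 96 = 96 = 96 mod 97
  20^48 = 96 mod 97
Result 96 = p - 1 = -1 mod 97: 20 is a quadratic non-residue mod 97. As a residue in [0, p-1] the value is 96.
20^48 mod 97 = 96

96


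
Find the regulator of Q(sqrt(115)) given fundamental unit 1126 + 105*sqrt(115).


epsilon = 1126 + 105*sqrt(115)
= 2251.9996
R = ln(2251.9996)
= 7.7196

7.7196


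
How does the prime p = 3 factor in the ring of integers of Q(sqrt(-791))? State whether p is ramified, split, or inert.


K = Q(sqrt(-791)). Since d mod 4 = 1, disc(K) = -791.
Check p | disc: -791 mod 3 = 1.
p does not divide disc. Compute Legendre symbol (d/p):
1^((3-1)/2) mod 3 = 1
(d/p) = 1, so p splits: (p) = P*P' with e=1, f=1, g=2.
Therefore p is split.

split


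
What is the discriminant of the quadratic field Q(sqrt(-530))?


For K = Q(sqrt(d)) with d squarefree: disc(K) = d if d = 1 mod 4, and disc(K) = 4d if d = 2 or 3 mod 4.
Here d = -530, and d mod 4 = 2.
d = 2 mod 4, not 1 (O_K = Z[sqrt(d)]), so disc(K) = 4d = 4 * (-530) = -2120

-2120


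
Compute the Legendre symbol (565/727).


p = 727 is prime, so compute (565/727) with the reciprocity algorithm (Jacobi-symbol steps: pull out 2s via (2/n), flip via reciprocity, reduce):
  reciprocity: (565/727) -> +(727/565)
  reduce: (162/565)
  pull out 2: (2/565) = -1  (since 565 mod 8 = 5)
  reciprocity: (81/565) -> +(565/81)
  reduce: (79/81)
  reciprocity: (79/81) -> +(81/79)
  reduce: (2/79)
  pull out 2: (2/79) = +1  (since 79 mod 8 = 7)
  (1/79) = 1
Product of signs = -1
(565/727) = -1

-1


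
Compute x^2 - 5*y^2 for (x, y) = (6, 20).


x^2 - d*y^2
= 6^2 - 5*20^2
= 36 - 2000
= -1964

-1964


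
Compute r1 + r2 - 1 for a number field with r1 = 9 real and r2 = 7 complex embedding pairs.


By Dirichlet's unit theorem:
rank = r1 + r2 - 1
= 9 + 7 - 1
= 15

15


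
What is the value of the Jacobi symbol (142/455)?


Compute (142/455) via quadratic reciprocity:
  pull out 2: (2/455) = +1  (since 455 mod 8 = 7)
  reciprocity: (71/455) -> -(455/71)
  reduce: (29/71)
  reciprocity: (29/71) -> +(71/29)
  reduce: (13/29)
  reciprocity: (13/29) -> +(29/13)
  reduce: (3/13)
  reciprocity: (3/13) -> +(13/3)
  reduce: (1/3)
  (1/3) = 1
Product of signs = -1

-1


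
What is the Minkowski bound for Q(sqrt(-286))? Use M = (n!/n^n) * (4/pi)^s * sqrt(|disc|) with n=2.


d = -286, d mod 4 = 2, so disc(K) = 4d = -1144; |disc(K)| = 1144
Imaginary quadratic field, so n = 2, s = r2 = 1, r1 = 0
M = (n!/n^n) * (4/pi)^s * sqrt(|disc(K)|) = (2!/2^2) * (4/pi)^1 * sqrt(1144)
= 0.5 * 1.273240 * 33.823069
= 21.5324

21.5324


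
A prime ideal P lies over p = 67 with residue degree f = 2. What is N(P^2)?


N(P^a) = p^(a*f)
= 67^(2*2)
= 67^4
= 20151121

20151121


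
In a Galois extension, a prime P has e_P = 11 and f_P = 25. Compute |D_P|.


|D_P| = e * f
= 11 * 25
= 275

275


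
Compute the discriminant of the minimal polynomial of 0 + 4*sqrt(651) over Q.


The element 0 + 4*sqrt(651) has minimal polynomial:
x^2 + 0*x - 10416
Discriminant = (0)^2 - 4*(-10416)
= 0 + 41664
= 41664

41664


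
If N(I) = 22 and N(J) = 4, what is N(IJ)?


N(IJ) = N(I) * N(J)
= 22 * 4
= 88

88


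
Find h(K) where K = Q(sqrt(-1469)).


K = Q(sqrt(-1469)). d mod 4 = 3, so D = disc(K) = 4d = -5876
h(K) equals the number of primitive reduced positive-definite forms (a, b, c) = a*x^2 + b*x*y + c*y^2 with b^2 - 4ac = D,
where reduced means |b| <= a <= c, with b >= 0 whenever |b| = a or a = c, and primitive means gcd(a, b, c) = 1.
Reduced forces 3a^2 <= |D| = 5876, so 1 <= a <= 44; b must have the parity of D, and c = (b^2 - D)/(4a) must be an integer >= a.
Enumerate a = 1..44, b in [-a, a]:
  a=1: (1, 0, 1469)  [1]
  a=2: (2, 2, 735)  [1]
  a=3: (3, -2, 490), (3, 2, 490)  [2]
  a=4: none
  a=5: (5, -2, 294), (5, 2, 294)  [2]
  a=6: (6, -2, 245), (6, 2, 245)  [2]
  a=7: (7, -2, 210), (7, 2, 210)  [2]
  a=8: none
  a=9: (9, -8, 165), (9, 8, 165)  [2]
  a=10: (10, -2, 147), (10, 2, 147)  [2]
  a=11: (11, -8, 135), (11, 8, 135)  [2]
  a=12: none
  a=13: (13, 0, 113)  [1]
  a=14: (14, -2, 105), (14, 2, 105)  [2]
  a=15: (15, -8, 99), (15, -2, 98), (15, 2, 98), (15, 8, 99)  [4]
  a=16..17: none
  a=18: (18, -10, 83), (18, 10, 83)  [2]
  a=19..20: none
  a=21: (21, -16, 73), (21, -2, 70), (21, 2, 70), (21, 16, 73)  [4]
  a=22: (22, -14, 69), (22, 14, 69)  [2]
  a=23: (23, -14, 66), (23, 14, 66)  [2]
  a=24: none
  a=25: (25, -18, 62), (25, 18, 62)  [2]
  a=26: (26, 26, 63)  [1]
  a=27: (27, -8, 55), (27, 8, 55)  [2]
  a=28..29: none
  a=30: (30, -22, 53), (30, -2, 49), (30, 2, 49), (30, 22, 53)  [4]
  a=31: (31, -18, 50), (31, 18, 50)  [2]
  a=32: none
  a=33: (33, -14, 46), (33, -8, 45), (33, 8, 45), (33, 14, 46)  [4]
  a=34: none
  a=35: (35, -12, 43), (35, -2, 42), (35, 2, 42), (35, 12, 43)  [4]
  a=36: none
  a=37: (37, -28, 45), (37, 28, 45)  [2]
  a=38: none
  a=39: (39, -26, 42), (39, 26, 42)  [2]
  a=40..44: none
Total reduced forms: 1 + 1 + 2 + 2 + 2 + 2 + 2 + 2 + 2 + 1 + 2 + 4 + 2 + 4 + 2 + 2 + 2 + 1 + 2 + 4 + 2 + 4 + 4 + 2 + 2 = 56
h = 56

56


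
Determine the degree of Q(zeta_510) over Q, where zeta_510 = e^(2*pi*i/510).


The degree equals Euler's totient phi(510).
510 = 2 * 3 * 5 * 17
phi(510) = 128

128


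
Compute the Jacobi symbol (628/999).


Compute (628/999) via quadratic reciprocity:
  pull out 2: (2/999) = +1  (since 999 mod 8 = 7)
  pull out 2: (2/999) = +1  (since 999 mod 8 = 7)
  reciprocity: (157/999) -> +(999/157)
  reduce: (57/157)
  reciprocity: (57/157) -> +(157/57)
  reduce: (43/57)
  reciprocity: (43/57) -> +(57/43)
  reduce: (14/43)
  pull out 2: (2/43) = -1  (since 43 mod 8 = 3)
  reciprocity: (7/43) -> -(43/7)
  reduce: (1/7)
  (1/7) = 1
Product of signs = 1

1


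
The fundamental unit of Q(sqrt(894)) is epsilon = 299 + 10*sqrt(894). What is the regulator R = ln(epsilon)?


epsilon = 299 + 10*sqrt(894)
= 597.9983
R = ln(597.9983)
= 6.3936

6.3936


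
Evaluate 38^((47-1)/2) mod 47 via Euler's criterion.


p = 47 is prime and the exponent is (p-1)/2 = 23, so by Euler's criterion 38^23 = (38/47) = +1 or -1 mod 47.
Compute by square-and-multiply:
  23 = 16 + 4 + 2 + 1 (binary 10111)
  Repeated squaring mod 47: 38^1 = 38, 38^2 = 34, 38^4 = 28, 38^8 = 32, 38^16 = 37
  38^23 = 38^16 * 38^4 * 38^2 * 38^1 = 37 * 28 * 34 * 38 mod 47
    37 * 28 = 1036 = 2 mod 47
    2 * 34 = 68 = 21 mod 47
    21 * 38 = 798 = 46 mod 47
  38^23 = 46 mod 47
Result 46 = p - 1 = -1 mod 47: 38 is a quadratic non-residue mod 47. As a residue in [0, p-1] the value is 46.
38^23 mod 47 = 46

46


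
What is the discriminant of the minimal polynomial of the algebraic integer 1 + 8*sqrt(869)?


The element 1 + 8*sqrt(869) has minimal polynomial:
x^2 - 2*x - 55615
Discriminant = (-2)^2 - 4*(-55615)
= 4 + 222460
= 222464

222464


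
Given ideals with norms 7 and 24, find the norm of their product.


N(IJ) = N(I) * N(J)
= 7 * 24
= 168

168


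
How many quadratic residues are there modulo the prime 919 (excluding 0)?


For prime p, the number of non-zero quadratic residues is (p-1)/2.
= (919-1)/2
= 459

459


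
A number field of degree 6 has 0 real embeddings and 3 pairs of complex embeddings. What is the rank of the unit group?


By Dirichlet's unit theorem:
rank = r1 + r2 - 1
= 0 + 3 - 1
= 2

2


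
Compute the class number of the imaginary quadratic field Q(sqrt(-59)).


K = Q(sqrt(-59)). d mod 4 = 1, so D = disc(K) = d = -59
h(K) equals the number of primitive reduced positive-definite forms (a, b, c) = a*x^2 + b*x*y + c*y^2 with b^2 - 4ac = D,
where reduced means |b| <= a <= c, with b >= 0 whenever |b| = a or a = c, and primitive means gcd(a, b, c) = 1.
Reduced forces 3a^2 <= |D| = 59, so 1 <= a <= 4; b must have the parity of D, and c = (b^2 - D)/(4a) must be an integer >= a.
Enumerate a = 1..4, b in [-a, a]:
  a=1: (1, 1, 15)  [1]
  a=2: none
  a=3: (3, -1, 5), (3, 1, 5)  [2]
  a=4: none
Total reduced forms: 1 + 2 = 3
h = 3

3


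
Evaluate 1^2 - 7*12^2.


x^2 - d*y^2
= 1^2 - 7*12^2
= 1 - 1008
= -1007

-1007


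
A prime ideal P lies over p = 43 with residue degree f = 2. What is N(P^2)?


N(P^a) = p^(a*f)
= 43^(2*2)
= 43^4
= 3418801

3418801


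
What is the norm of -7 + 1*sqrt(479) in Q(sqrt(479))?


N(a + b*sqrt(d)) = a^2 - d*b^2
= (-7)^2 - (479)*(1)^2
= 49 - 479
= -430

-430


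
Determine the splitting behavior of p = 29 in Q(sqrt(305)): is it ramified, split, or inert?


K = Q(sqrt(305)). Since d mod 4 = 1, disc(K) = 305.
Check p | disc: 305 mod 29 = 15.
p does not divide disc. Compute Legendre symbol (d/p):
15^((29-1)/2) mod 29 = -1
(d/p) = -1, so p is inert: (p) stays prime with e=1, f=2, g=1.
Therefore p is inert.

inert


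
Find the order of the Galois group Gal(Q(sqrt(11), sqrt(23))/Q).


The 2 square roots of distinct primes are multiplicatively independent over Q,
so [K:Q] = 2^2 and Gal(K/Q) is isomorphic to (Z/2Z)^2.
|Gal| = 2^2 = 4

4


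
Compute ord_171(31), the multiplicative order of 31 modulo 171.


We want ord_171(31), the smallest k >= 1 with 31^k = 1 mod 171.
n = 171 = 3^2 * 19, phi(171) = 108; the order divides phi(n).
Divisors of 108: 1, 2, 3, 4, 6, 9, 12, 18, 27, 36, 54, 108
Repeated squaring mod 171: 31^1 = 31, 31^2 = 106, 31^4 = 121, 31^8 = 106, 31^16 = 121, 31^32 = 106, 31^64 = 121
Test divisors in increasing order:
  k=1: 31^1 = 31 mod 171
  k=2: 31^2 = 106 mod 171
  k=3: 31^3 = 106 * 31 = 37 mod 171
  k=4: 31^4 = 121 mod 171
  k=6: 31^6 = 121 * 106 = 1 mod 171  <- first divisor giving 1
Order = 6

6


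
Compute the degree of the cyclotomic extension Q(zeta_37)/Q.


The degree equals Euler's totient phi(37).
37 = 37
phi(37) = 36

36


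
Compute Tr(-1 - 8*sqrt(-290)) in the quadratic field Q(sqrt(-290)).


Tr(a + b*sqrt(d)) = (a + b*sqrt(d)) + (a - b*sqrt(d)) = 2a
= 2 * (-1)
= -2

-2


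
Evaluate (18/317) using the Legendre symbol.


p = 317 is prime, so compute (18/317) with the reciprocity algorithm (Jacobi-symbol steps: pull out 2s via (2/n), flip via reciprocity, reduce):
  pull out 2: (2/317) = -1  (since 317 mod 8 = 5)
  reciprocity: (9/317) -> +(317/9)
  reduce: (2/9)
  pull out 2: (2/9) = +1  (since 9 mod 8 = 1)
  (1/9) = 1
Product of signs = -1
(18/317) = -1

-1


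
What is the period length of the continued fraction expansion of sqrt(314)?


Run the CF algorithm for sqrt(314).
a_0 = floor(sqrt(314)) = 17; set m_0=0, q_0=1.
Recurrence: m' = q*a - m,  q' = (d - m'^2)/q,  a' = floor((a_0 + m')/q').
  step 1: m=17, q=25, a=1
  step 2: m=8, q=10, a=2
  step 3: m=12, q=17, a=1
  step 4: m=5, q=17, a=1
  step 5: m=12, q=10, a=2
  step 6: m=8, q=25, a=1
  step 7: m=17, q=1, a=34
a_7 = 2*a_0 = 34, so the period closes here.
sqrt(314) = [17; 1, 2, 1, 1, 2, 1, 34]
Period length = 7

7


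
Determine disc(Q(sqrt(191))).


For K = Q(sqrt(d)) with d squarefree: disc(K) = d if d = 1 mod 4, and disc(K) = 4d if d = 2 or 3 mod 4.
Here d = 191, and d mod 4 = 3.
d = 3 mod 4, not 1 (O_K = Z[sqrt(d)]), so disc(K) = 4d = 4 * (191) = 764

764


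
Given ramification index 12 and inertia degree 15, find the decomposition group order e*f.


|D_P| = e * f
= 12 * 15
= 180

180


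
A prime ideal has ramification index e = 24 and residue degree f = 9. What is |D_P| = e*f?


|D_P| = e * f
= 24 * 9
= 216

216


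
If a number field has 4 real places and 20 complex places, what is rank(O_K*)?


By Dirichlet's unit theorem:
rank = r1 + r2 - 1
= 4 + 20 - 1
= 23

23


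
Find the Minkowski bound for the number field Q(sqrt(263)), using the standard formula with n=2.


d = 263, d mod 4 = 3, so disc(K) = 4d = 1052; |disc(K)| = 1052
Real quadratic field, so n = 2, s = r2 = 0, r1 = 2
M = (n!/n^n) * (4/pi)^s * sqrt(|disc(K)|) = (2!/2^2) * (4/pi)^0 * sqrt(1052)
= 0.5 * 1.000000 * 32.434549
= 16.2173

16.2173


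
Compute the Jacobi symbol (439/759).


Compute (439/759) via quadratic reciprocity:
  reciprocity: (439/759) -> -(759/439)
  reduce: (320/439)
  pull out 2: (2/439) = +1  (since 439 mod 8 = 7)
  pull out 2: (2/439) = +1  (since 439 mod 8 = 7)
  pull out 2: (2/439) = +1  (since 439 mod 8 = 7)
  pull out 2: (2/439) = +1  (since 439 mod 8 = 7)
  pull out 2: (2/439) = +1  (since 439 mod 8 = 7)
  pull out 2: (2/439) = +1  (since 439 mod 8 = 7)
  reciprocity: (5/439) -> +(439/5)
  reduce: (4/5)
  pull out 2: (2/5) = -1  (since 5 mod 8 = 5)
  pull out 2: (2/5) = -1  (since 5 mod 8 = 5)
  (1/5) = 1
Product of signs = -1

-1


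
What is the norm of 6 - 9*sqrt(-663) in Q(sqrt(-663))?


N(a + b*sqrt(d)) = a^2 - d*b^2
= (6)^2 - (-663)*(-9)^2
= 36 + 53703
= 53739

53739


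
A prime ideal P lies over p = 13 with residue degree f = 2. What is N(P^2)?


N(P^a) = p^(a*f)
= 13^(2*2)
= 13^4
= 28561

28561
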